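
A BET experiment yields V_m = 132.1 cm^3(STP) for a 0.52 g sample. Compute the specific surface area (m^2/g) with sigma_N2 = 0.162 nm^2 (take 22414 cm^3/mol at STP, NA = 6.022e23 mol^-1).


Number of moles in monolayer = V_m / 22414 = 132.1 / 22414 = 0.00589364
Number of molecules = moles * NA = 0.00589364 * 6.022e23
SA = molecules * sigma / mass
SA = (132.1 / 22414) * 6.022e23 * 0.162e-18 / 0.52
SA = 1105.7 m^2/g

1105.7


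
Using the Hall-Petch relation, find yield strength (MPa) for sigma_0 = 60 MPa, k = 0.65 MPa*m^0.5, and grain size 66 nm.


d = 66 nm = 6.6e-08 m
sqrt(d) = 0.0002569047
Hall-Petch contribution = k / sqrt(d) = 0.65 / 0.0002569047 = 2530.1 MPa
sigma = sigma_0 + k/sqrt(d) = 60 + 2530.1 = 2590.1 MPa

2590.1


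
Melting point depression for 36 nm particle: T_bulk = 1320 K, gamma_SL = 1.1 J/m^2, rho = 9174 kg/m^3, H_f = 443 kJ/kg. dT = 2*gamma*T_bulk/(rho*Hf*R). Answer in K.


Radius R = 36/2 = 18 nm = 1.8e-08 m
Convert H_f = 443 kJ/kg = 443000 J/kg
dT = 2 * gamma_SL * T_bulk / (rho * H_f * R)
dT = 2 * 1.1 * 1320 / (9174 * 443000 * 1.8e-08)
dT = 39.7 K

39.7


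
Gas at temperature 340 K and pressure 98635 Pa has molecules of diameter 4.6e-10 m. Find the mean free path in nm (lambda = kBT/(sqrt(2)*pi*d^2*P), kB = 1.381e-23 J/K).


Mean free path: lambda = kB*T / (sqrt(2) * pi * d^2 * P)
lambda = 1.381e-23 * 340 / (sqrt(2) * pi * (4.6e-10)^2 * 98635)
lambda = 5.06362e-08 m
lambda = 50.64 nm

50.64


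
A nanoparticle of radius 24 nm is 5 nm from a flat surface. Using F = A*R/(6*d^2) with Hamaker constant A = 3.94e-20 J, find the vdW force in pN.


Convert to SI: R = 24 nm = 2.4e-08 m, d = 5 nm = 5e-09 m
F = A * R / (6 * d^2)
F = 3.94e-20 * 2.4e-08 / (6 * (5e-09)^2)
F = 6.304e-12 N = 6.304 pN

6.304


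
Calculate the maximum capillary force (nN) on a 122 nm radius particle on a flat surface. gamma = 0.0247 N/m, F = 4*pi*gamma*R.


Convert radius: R = 122 nm = 1.22e-07 m
F = 4 * pi * gamma * R
F = 4 * pi * 0.0247 * 1.22e-07
F = 3.78675e-08 N = 37.8675 nN

37.8675


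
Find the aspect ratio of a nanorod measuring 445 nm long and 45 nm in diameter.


Aspect ratio AR = length / diameter
AR = 445 / 45
AR = 9.89

9.89


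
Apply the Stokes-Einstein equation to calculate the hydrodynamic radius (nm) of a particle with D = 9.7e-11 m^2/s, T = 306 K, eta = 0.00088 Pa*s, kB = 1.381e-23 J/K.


Stokes-Einstein: R = kB*T / (6*pi*eta*D)
R = 1.381e-23 * 306 / (6 * pi * 0.00088 * 9.7e-11)
R = 2.62639e-09 m = 2.63 nm

2.63


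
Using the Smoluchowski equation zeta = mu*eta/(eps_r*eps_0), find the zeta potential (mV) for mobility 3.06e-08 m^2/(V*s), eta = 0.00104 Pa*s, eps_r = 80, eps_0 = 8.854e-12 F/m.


Smoluchowski equation: zeta = mu * eta / (eps_r * eps_0)
zeta = 3.06e-08 * 0.00104 / (80 * 8.854e-12)
zeta = 0.044929 V = 44.93 mV

44.93


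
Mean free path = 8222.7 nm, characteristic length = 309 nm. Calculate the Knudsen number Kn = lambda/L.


Knudsen number Kn = lambda / L
Kn = 8222.7 / 309
Kn = 26.6107

26.6107


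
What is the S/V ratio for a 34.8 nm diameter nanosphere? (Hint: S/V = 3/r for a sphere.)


Radius r = 34.8/2 = 17.4 nm
S/V = 3 / r = 3 / 17.4
S/V = 0.1724 nm^-1

0.1724


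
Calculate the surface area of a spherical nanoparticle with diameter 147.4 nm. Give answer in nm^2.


Radius r = 147.4/2 = 73.7 nm
Surface area SA = 4 * pi * r^2
SA = 4 * pi * (73.7)^2
SA = 68256.63 nm^2

68256.63


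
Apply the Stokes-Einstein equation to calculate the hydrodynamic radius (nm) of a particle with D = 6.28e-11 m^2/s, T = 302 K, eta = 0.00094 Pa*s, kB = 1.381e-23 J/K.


Stokes-Einstein: R = kB*T / (6*pi*eta*D)
R = 1.381e-23 * 302 / (6 * pi * 0.00094 * 6.28e-11)
R = 3.74811e-09 m = 3.75 nm

3.75


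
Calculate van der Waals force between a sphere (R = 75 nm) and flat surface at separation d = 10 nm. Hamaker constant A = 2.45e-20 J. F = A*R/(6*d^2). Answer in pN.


Convert to SI: R = 75 nm = 7.5e-08 m, d = 10 nm = 1e-08 m
F = A * R / (6 * d^2)
F = 2.45e-20 * 7.5e-08 / (6 * (1e-08)^2)
F = 3.0625e-12 N = 3.062 pN

3.062


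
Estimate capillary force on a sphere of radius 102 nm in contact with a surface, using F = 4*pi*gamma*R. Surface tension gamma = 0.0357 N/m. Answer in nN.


Convert radius: R = 102 nm = 1.02e-07 m
F = 4 * pi * gamma * R
F = 4 * pi * 0.0357 * 1.02e-07
F = 4.57592e-08 N = 45.7592 nN

45.7592


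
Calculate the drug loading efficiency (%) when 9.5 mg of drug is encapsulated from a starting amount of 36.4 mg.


Drug loading efficiency = (drug loaded / drug initial) * 100
DLE = 9.5 / 36.4 * 100
DLE = 0.261 * 100
DLE = 26.1%

26.1


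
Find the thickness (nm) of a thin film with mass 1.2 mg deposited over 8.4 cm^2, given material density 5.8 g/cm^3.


Convert: m = 1.2 mg = 1.2000e-06 kg, A = 8.4 cm^2 = 8.4000e-04 m^2, rho = 5.8 g/cm^3 = 5800 kg/m^3
t = m / (A * rho)
t = 1.2000e-06 / (8.4000e-04 * 5800)
t = 2.4631e-07 m = 246.3 nm

246.3


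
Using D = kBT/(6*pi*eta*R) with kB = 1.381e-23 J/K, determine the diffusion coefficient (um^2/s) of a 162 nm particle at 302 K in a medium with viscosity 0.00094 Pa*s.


Radius R = 162/2 = 81 nm = 8.1e-08 m
D = kB*T / (6*pi*eta*R)
D = 1.381e-23 * 302 / (6 * pi * 0.00094 * 8.1e-08)
D = 2.90594e-12 m^2/s = 2.906 um^2/s

2.906


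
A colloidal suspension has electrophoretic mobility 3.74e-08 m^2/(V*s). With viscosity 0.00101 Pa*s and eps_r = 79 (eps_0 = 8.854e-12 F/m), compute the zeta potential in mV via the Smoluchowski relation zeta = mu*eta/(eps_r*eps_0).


Smoluchowski equation: zeta = mu * eta / (eps_r * eps_0)
zeta = 3.74e-08 * 0.00101 / (79 * 8.854e-12)
zeta = 0.054004 V = 54.0 mV

54.0


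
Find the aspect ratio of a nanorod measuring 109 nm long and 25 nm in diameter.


Aspect ratio AR = length / diameter
AR = 109 / 25
AR = 4.36

4.36


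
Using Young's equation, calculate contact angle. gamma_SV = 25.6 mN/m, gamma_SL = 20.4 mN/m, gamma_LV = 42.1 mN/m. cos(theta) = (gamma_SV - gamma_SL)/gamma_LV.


cos(theta) = (gamma_SV - gamma_SL) / gamma_LV
cos(theta) = (25.6 - 20.4) / 42.1
cos(theta) = 0.123515
theta = arccos(0.123515) = 82.9 degrees

82.9


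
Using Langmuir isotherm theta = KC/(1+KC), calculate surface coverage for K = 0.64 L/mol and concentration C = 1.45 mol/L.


Langmuir isotherm: theta = K*C / (1 + K*C)
K*C = 0.64 * 1.45 = 0.928
theta = 0.928 / (1 + 0.928) = 0.928 / 1.928
theta = 0.4813

0.4813


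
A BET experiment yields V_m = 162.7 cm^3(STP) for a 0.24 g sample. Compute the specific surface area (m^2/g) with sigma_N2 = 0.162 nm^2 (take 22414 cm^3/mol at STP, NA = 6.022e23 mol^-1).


Number of moles in monolayer = V_m / 22414 = 162.7 / 22414 = 0.00725886
Number of molecules = moles * NA = 0.00725886 * 6.022e23
SA = molecules * sigma / mass
SA = (162.7 / 22414) * 6.022e23 * 0.162e-18 / 0.24
SA = 2950.6 m^2/g

2950.6


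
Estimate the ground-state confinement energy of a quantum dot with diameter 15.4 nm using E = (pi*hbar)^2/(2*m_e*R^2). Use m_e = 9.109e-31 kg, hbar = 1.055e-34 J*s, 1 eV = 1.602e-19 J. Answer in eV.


Radius R = 15.4/2 = 7.7 nm = 7.7e-09 m
E = (pi * 1.055e-34)^2 / (2 * 9.109e-31 * (7.7e-09)^2)
E(J) = 1.017e-21
E = E(J) / 1.602e-19 = 0.0063 eV

0.0063


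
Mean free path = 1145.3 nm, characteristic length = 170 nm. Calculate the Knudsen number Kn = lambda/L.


Knudsen number Kn = lambda / L
Kn = 1145.3 / 170
Kn = 6.7371

6.7371


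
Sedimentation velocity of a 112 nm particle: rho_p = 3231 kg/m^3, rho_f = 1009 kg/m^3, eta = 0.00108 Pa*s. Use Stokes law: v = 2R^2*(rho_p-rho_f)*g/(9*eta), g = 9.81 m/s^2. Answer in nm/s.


Radius R = 112/2 nm = 5.6e-08 m
Density difference = 3231 - 1009 = 2222 kg/m^3
v = 2 * R^2 * (rho_p - rho_f) * g / (9 * eta)
v = 2 * (5.6e-08)^2 * 2222 * 9.81 / (9 * 0.00108)
v = 1.40654e-08 m/s = 14.0654 nm/s

14.0654


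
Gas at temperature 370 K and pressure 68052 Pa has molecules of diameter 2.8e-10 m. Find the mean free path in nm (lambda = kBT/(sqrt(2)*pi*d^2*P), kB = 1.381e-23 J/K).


Mean free path: lambda = kB*T / (sqrt(2) * pi * d^2 * P)
lambda = 1.381e-23 * 370 / (sqrt(2) * pi * (2.8e-10)^2 * 68052)
lambda = 2.15563e-07 m
lambda = 215.56 nm

215.56


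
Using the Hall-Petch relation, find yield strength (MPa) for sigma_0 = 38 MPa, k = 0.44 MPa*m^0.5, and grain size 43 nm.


d = 43 nm = 4.3e-08 m
sqrt(d) = 0.0002073644
Hall-Petch contribution = k / sqrt(d) = 0.44 / 0.0002073644 = 2121.9 MPa
sigma = sigma_0 + k/sqrt(d) = 38 + 2121.9 = 2159.9 MPa

2159.9


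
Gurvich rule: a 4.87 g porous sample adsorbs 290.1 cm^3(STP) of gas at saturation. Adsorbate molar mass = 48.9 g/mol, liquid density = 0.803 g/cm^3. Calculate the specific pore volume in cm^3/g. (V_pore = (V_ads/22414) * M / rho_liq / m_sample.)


Moles adsorbed n = V_ads / 22414 = 290.1 / 22414 = 1.294280e-02 mol
Liquid volume V_liq = n * M / rho_liq = 1.294280e-02 * 48.9 / 0.803 = 0.78817 cm^3
Specific pore volume V_pore = V_liq / m_sample = 0.78817 / 4.87
V_pore = 0.1618 cm^3/g

0.1618


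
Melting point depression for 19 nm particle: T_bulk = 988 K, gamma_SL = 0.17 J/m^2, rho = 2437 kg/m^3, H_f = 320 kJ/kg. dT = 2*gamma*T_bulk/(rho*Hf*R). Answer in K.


Radius R = 19/2 = 9.5 nm = 9.5e-09 m
Convert H_f = 320 kJ/kg = 320000 J/kg
dT = 2 * gamma_SL * T_bulk / (rho * H_f * R)
dT = 2 * 0.17 * 988 / (2437 * 320000 * 9.5e-09)
dT = 45.3 K

45.3


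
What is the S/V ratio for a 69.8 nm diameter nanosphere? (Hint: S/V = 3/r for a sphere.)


Radius r = 69.8/2 = 34.9 nm
S/V = 3 / r = 3 / 34.9
S/V = 0.086 nm^-1

0.086


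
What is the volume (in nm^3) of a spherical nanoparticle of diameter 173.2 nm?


Radius r = 173.2/2 = 86.6 nm
Volume V = (4/3) * pi * r^3
V = (4/3) * pi * (86.6)^3
V = 2720459.63 nm^3

2720459.63


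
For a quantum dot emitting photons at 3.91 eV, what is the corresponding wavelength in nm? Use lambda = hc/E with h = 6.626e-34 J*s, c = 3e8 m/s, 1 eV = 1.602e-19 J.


Convert energy: E = 3.91 eV = 3.91 * 1.602e-19 = 6.26382e-19 J
lambda = h*c / E = 6.626e-34 * 3e8 / 6.26382e-19
lambda = 3.17346e-07 m = 317.3 nm

317.3


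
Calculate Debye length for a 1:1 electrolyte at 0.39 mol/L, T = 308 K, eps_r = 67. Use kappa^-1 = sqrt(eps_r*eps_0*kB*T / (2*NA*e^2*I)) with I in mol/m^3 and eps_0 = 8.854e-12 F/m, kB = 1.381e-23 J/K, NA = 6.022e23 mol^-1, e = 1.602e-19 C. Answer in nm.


Ionic strength I = 0.39 * 1^2 * 1000 = 390 mol/m^3
kappa^-1 = sqrt(67 * 8.854e-12 * 1.381e-23 * 308 / (2 * 6.022e23 * (1.602e-19)^2 * 390))
kappa^-1 = 0.458 nm

0.458


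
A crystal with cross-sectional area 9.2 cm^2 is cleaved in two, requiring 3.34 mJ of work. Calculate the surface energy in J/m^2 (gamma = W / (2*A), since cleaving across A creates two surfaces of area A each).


Convert: A = 9.2 cm^2 = 0.00092 m^2, W = 3.34 mJ = 0.00334 J
Cleaving exposes two faces of area A, so total new surface = 2*A and gamma = W / (2*A)
gamma = 0.00334 / (2 * 0.00092)
gamma = 1.815 J/m^2

1.815


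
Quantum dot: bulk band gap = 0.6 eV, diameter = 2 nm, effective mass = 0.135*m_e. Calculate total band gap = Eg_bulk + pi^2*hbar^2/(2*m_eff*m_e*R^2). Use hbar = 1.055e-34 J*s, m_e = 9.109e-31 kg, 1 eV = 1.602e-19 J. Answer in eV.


Radius R = 2/2 nm = 1e-09 m
Confinement energy dE = pi^2 * hbar^2 / (2 * m_eff * m_e * R^2)
dE = pi^2 * (1.055e-34)^2 / (2 * 0.135 * 9.109e-31 * (1e-09)^2) J, divided by 1.602e-19 J/eV
dE = 2.7881 eV
Total band gap = E_g(bulk) + dE = 0.6 + 2.7881 = 3.3881 eV

3.3881


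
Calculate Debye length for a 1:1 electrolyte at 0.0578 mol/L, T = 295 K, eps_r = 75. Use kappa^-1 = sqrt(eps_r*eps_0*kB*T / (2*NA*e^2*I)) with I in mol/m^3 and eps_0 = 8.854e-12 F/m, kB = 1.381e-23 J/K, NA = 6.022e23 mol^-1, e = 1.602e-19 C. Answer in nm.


Ionic strength I = 0.0578 * 1^2 * 1000 = 57.8 mol/m^3
kappa^-1 = sqrt(75 * 8.854e-12 * 1.381e-23 * 295 / (2 * 6.022e23 * (1.602e-19)^2 * 57.8))
kappa^-1 = 1.231 nm

1.231


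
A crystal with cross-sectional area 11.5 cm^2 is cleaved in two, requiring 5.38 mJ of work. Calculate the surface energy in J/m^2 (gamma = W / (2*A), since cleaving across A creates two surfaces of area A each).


Convert: A = 11.5 cm^2 = 0.00115 m^2, W = 5.38 mJ = 0.00538 J
Cleaving exposes two faces of area A, so total new surface = 2*A and gamma = W / (2*A)
gamma = 0.00538 / (2 * 0.00115)
gamma = 2.339 J/m^2

2.339


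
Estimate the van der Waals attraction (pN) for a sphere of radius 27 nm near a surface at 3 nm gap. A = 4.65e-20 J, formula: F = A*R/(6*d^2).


Convert to SI: R = 27 nm = 2.7e-08 m, d = 3 nm = 3e-09 m
F = A * R / (6 * d^2)
F = 4.65e-20 * 2.7e-08 / (6 * (3e-09)^2)
F = 2.325e-11 N = 23.25 pN

23.25


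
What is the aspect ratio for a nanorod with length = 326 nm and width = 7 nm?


Aspect ratio AR = length / diameter
AR = 326 / 7
AR = 46.57

46.57


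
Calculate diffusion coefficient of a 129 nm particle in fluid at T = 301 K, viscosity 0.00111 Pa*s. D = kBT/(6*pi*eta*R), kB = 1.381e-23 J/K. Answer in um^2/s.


Radius R = 129/2 = 64.5 nm = 6.45e-08 m
D = kB*T / (6*pi*eta*R)
D = 1.381e-23 * 301 / (6 * pi * 0.00111 * 6.45e-08)
D = 3.08018e-12 m^2/s = 3.08 um^2/s

3.08


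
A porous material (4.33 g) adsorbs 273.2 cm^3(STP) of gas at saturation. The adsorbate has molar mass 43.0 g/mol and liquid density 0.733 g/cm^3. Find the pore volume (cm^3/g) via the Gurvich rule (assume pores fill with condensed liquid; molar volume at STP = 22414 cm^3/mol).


Moles adsorbed n = V_ads / 22414 = 273.2 / 22414 = 1.218881e-02 mol
Liquid volume V_liq = n * M / rho_liq = 1.218881e-02 * 43.0 / 0.733 = 0.71503 cm^3
Specific pore volume V_pore = V_liq / m_sample = 0.71503 / 4.33
V_pore = 0.1651 cm^3/g

0.1651


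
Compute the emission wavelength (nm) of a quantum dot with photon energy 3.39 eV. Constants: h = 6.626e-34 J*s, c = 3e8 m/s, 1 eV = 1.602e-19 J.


Convert energy: E = 3.39 eV = 3.39 * 1.602e-19 = 5.43078e-19 J
lambda = h*c / E = 6.626e-34 * 3e8 / 5.43078e-19
lambda = 3.66025e-07 m = 366.0 nm

366.0


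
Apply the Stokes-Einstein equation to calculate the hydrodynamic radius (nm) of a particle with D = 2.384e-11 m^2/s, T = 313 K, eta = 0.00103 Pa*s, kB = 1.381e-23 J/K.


Stokes-Einstein: R = kB*T / (6*pi*eta*D)
R = 1.381e-23 * 313 / (6 * pi * 0.00103 * 2.384e-11)
R = 9.33885e-09 m = 9.34 nm

9.34


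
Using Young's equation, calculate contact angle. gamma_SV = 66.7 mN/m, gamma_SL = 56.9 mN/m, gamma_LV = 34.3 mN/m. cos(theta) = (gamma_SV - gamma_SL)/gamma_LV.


cos(theta) = (gamma_SV - gamma_SL) / gamma_LV
cos(theta) = (66.7 - 56.9) / 34.3
cos(theta) = 0.285714
theta = arccos(0.285714) = 73.4 degrees

73.4


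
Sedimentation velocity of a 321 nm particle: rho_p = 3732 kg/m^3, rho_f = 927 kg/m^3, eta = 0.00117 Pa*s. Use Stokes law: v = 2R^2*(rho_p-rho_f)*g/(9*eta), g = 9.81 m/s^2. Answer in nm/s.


Radius R = 321/2 nm = 1.605e-07 m
Density difference = 3732 - 927 = 2805 kg/m^3
v = 2 * R^2 * (rho_p - rho_f) * g / (9 * eta)
v = 2 * (1.605e-07)^2 * 2805 * 9.81 / (9 * 0.00117)
v = 1.34634e-07 m/s = 134.6336 nm/s

134.6336


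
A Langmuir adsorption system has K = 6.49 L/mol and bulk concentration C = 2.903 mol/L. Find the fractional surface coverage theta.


Langmuir isotherm: theta = K*C / (1 + K*C)
K*C = 6.49 * 2.903 = 18.84047
theta = 18.84047 / (1 + 18.84047) = 18.84047 / 19.84047
theta = 0.9496

0.9496


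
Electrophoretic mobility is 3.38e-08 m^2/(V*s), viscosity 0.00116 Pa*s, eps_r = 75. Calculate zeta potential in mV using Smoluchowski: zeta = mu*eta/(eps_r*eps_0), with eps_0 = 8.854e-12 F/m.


Smoluchowski equation: zeta = mu * eta / (eps_r * eps_0)
zeta = 3.38e-08 * 0.00116 / (75 * 8.854e-12)
zeta = 0.059044 V = 59.04 mV

59.04


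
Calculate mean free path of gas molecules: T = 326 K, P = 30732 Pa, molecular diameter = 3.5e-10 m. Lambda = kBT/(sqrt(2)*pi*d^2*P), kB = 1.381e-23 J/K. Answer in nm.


Mean free path: lambda = kB*T / (sqrt(2) * pi * d^2 * P)
lambda = 1.381e-23 * 326 / (sqrt(2) * pi * (3.5e-10)^2 * 30732)
lambda = 2.69166e-07 m
lambda = 269.17 nm

269.17


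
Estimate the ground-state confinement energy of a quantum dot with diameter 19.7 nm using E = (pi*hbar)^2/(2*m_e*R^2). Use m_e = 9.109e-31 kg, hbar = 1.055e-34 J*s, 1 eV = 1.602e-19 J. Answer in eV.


Radius R = 19.7/2 = 9.85 nm = 9.85e-09 m
E = (pi * 1.055e-34)^2 / (2 * 9.109e-31 * (9.85e-09)^2)
E(J) = 6.21486e-22
E = E(J) / 1.602e-19 = 0.0039 eV

0.0039


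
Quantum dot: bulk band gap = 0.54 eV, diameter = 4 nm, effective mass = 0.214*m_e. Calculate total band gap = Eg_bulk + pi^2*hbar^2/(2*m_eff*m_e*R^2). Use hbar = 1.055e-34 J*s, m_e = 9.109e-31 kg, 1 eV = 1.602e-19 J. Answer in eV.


Radius R = 4/2 nm = 2e-09 m
Confinement energy dE = pi^2 * hbar^2 / (2 * m_eff * m_e * R^2)
dE = pi^2 * (1.055e-34)^2 / (2 * 0.214 * 9.109e-31 * (2e-09)^2) J, divided by 1.602e-19 J/eV
dE = 0.4397 eV
Total band gap = E_g(bulk) + dE = 0.54 + 0.4397 = 0.9797 eV

0.9797


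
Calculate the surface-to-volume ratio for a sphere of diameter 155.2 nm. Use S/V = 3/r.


Radius r = 155.2/2 = 77.6 nm
S/V = 3 / r = 3 / 77.6
S/V = 0.0387 nm^-1

0.0387


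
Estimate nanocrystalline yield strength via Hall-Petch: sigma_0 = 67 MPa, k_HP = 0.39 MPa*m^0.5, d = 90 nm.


d = 90 nm = 9e-08 m
sqrt(d) = 0.0003
Hall-Petch contribution = k / sqrt(d) = 0.39 / 0.0003 = 1300.0 MPa
sigma = sigma_0 + k/sqrt(d) = 67 + 1300.0 = 1367.0 MPa

1367.0


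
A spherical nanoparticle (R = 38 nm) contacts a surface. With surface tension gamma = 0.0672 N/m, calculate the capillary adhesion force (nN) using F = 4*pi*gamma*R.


Convert radius: R = 38 nm = 3.8e-08 m
F = 4 * pi * gamma * R
F = 4 * pi * 0.0672 * 3.8e-08
F = 3.20895e-08 N = 32.0895 nN

32.0895


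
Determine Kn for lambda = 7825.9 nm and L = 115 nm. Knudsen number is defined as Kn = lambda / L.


Knudsen number Kn = lambda / L
Kn = 7825.9 / 115
Kn = 68.0513

68.0513


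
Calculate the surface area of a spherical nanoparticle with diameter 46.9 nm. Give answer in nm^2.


Radius r = 46.9/2 = 23.45 nm
Surface area SA = 4 * pi * r^2
SA = 4 * pi * (23.45)^2
SA = 6910.28 nm^2

6910.28


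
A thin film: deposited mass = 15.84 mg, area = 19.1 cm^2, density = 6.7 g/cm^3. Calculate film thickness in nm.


Convert: m = 15.84 mg = 1.5840e-05 kg, A = 19.1 cm^2 = 1.9100e-03 m^2, rho = 6.7 g/cm^3 = 6700 kg/m^3
t = m / (A * rho)
t = 1.5840e-05 / (1.9100e-03 * 6700)
t = 1.2378e-06 m = 1237.8 nm

1237.8


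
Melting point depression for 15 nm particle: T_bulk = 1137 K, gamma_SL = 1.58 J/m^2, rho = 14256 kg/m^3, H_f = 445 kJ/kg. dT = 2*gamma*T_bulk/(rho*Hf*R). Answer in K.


Radius R = 15/2 = 7.5 nm = 7.5e-09 m
Convert H_f = 445 kJ/kg = 445000 J/kg
dT = 2 * gamma_SL * T_bulk / (rho * H_f * R)
dT = 2 * 1.58 * 1137 / (14256 * 445000 * 7.5e-09)
dT = 75.5 K

75.5


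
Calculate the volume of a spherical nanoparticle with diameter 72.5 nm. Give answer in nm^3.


Radius r = 72.5/2 = 36.25 nm
Volume V = (4/3) * pi * r^3
V = (4/3) * pi * (36.25)^3
V = 199532.04 nm^3

199532.04


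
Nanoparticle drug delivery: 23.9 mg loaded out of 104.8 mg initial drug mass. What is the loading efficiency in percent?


Drug loading efficiency = (drug loaded / drug initial) * 100
DLE = 23.9 / 104.8 * 100
DLE = 0.2281 * 100
DLE = 22.81%

22.81


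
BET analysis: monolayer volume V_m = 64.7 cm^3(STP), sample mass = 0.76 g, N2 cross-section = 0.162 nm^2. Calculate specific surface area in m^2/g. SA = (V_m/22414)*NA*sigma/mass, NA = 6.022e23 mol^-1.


Number of moles in monolayer = V_m / 22414 = 64.7 / 22414 = 0.00288659
Number of molecules = moles * NA = 0.00288659 * 6.022e23
SA = molecules * sigma / mass
SA = (64.7 / 22414) * 6.022e23 * 0.162e-18 / 0.76
SA = 370.5 m^2/g

370.5


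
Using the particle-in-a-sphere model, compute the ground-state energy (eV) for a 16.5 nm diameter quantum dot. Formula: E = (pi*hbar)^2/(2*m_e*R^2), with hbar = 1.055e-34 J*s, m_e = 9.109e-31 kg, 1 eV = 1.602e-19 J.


Radius R = 16.5/2 = 8.25 nm = 8.25e-09 m
E = (pi * 1.055e-34)^2 / (2 * 9.109e-31 * (8.25e-09)^2)
E(J) = 8.85923e-22
E = E(J) / 1.602e-19 = 0.0055 eV

0.0055


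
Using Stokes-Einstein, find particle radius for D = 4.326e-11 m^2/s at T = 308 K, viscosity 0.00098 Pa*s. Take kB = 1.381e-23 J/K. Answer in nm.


Stokes-Einstein: R = kB*T / (6*pi*eta*D)
R = 1.381e-23 * 308 / (6 * pi * 0.00098 * 4.326e-11)
R = 5.32268e-09 m = 5.32 nm

5.32


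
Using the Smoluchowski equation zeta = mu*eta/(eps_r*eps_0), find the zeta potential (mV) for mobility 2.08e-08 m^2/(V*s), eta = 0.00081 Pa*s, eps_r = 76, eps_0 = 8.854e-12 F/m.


Smoluchowski equation: zeta = mu * eta / (eps_r * eps_0)
zeta = 2.08e-08 * 0.00081 / (76 * 8.854e-12)
zeta = 0.025038 V = 25.04 mV

25.04


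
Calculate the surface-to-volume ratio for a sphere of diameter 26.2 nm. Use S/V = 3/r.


Radius r = 26.2/2 = 13.1 nm
S/V = 3 / r = 3 / 13.1
S/V = 0.229 nm^-1

0.229


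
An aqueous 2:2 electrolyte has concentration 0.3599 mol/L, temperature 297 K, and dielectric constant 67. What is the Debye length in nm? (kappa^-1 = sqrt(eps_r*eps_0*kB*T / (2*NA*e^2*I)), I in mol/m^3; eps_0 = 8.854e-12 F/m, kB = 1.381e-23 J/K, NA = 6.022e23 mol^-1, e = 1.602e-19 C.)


Ionic strength I = 0.3599 * 2^2 * 1000 = 1439.6 mol/m^3
kappa^-1 = sqrt(67 * 8.854e-12 * 1.381e-23 * 297 / (2 * 6.022e23 * (1.602e-19)^2 * 1439.6))
kappa^-1 = 0.234 nm

0.234


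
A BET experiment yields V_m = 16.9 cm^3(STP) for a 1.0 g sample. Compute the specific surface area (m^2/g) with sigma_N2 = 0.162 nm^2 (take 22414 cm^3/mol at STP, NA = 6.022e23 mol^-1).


Number of moles in monolayer = V_m / 22414 = 16.9 / 22414 = 0.00075399
Number of molecules = moles * NA = 0.00075399 * 6.022e23
SA = molecules * sigma / mass
SA = (16.9 / 22414) * 6.022e23 * 0.162e-18 / 1.0
SA = 73.6 m^2/g

73.6


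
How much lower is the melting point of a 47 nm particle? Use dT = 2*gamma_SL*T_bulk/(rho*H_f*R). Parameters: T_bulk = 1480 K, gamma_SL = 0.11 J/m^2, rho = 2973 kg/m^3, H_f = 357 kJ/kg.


Radius R = 47/2 = 23.5 nm = 2.35e-08 m
Convert H_f = 357 kJ/kg = 357000 J/kg
dT = 2 * gamma_SL * T_bulk / (rho * H_f * R)
dT = 2 * 0.11 * 1480 / (2973 * 357000 * 2.35e-08)
dT = 13.1 K

13.1


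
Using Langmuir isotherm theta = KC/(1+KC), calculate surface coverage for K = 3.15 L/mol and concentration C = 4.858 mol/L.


Langmuir isotherm: theta = K*C / (1 + K*C)
K*C = 3.15 * 4.858 = 15.3027
theta = 15.3027 / (1 + 15.3027) = 15.3027 / 16.3027
theta = 0.9387

0.9387


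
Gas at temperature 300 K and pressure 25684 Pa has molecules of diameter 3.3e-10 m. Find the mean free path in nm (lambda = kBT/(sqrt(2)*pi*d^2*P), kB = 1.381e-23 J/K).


Mean free path: lambda = kB*T / (sqrt(2) * pi * d^2 * P)
lambda = 1.381e-23 * 300 / (sqrt(2) * pi * (3.3e-10)^2 * 25684)
lambda = 3.33395e-07 m
lambda = 333.4 nm

333.4


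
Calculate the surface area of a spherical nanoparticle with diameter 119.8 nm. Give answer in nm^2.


Radius r = 119.8/2 = 59.9 nm
Surface area SA = 4 * pi * r^2
SA = 4 * pi * (59.9)^2
SA = 45088.26 nm^2

45088.26


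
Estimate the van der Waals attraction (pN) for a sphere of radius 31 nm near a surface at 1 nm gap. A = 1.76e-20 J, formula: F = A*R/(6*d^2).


Convert to SI: R = 31 nm = 3.1e-08 m, d = 1 nm = 1e-09 m
F = A * R / (6 * d^2)
F = 1.76e-20 * 3.1e-08 / (6 * (1e-09)^2)
F = 9.09333e-11 N = 90.933 pN

90.933


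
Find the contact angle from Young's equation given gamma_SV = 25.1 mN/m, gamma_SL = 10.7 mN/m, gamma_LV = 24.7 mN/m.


cos(theta) = (gamma_SV - gamma_SL) / gamma_LV
cos(theta) = (25.1 - 10.7) / 24.7
cos(theta) = 0.582996
theta = arccos(0.582996) = 54.34 degrees

54.34


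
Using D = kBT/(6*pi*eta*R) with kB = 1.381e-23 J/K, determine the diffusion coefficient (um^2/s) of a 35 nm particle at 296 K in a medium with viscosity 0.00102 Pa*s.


Radius R = 35/2 = 17.5 nm = 1.75e-08 m
D = kB*T / (6*pi*eta*R)
D = 1.381e-23 * 296 / (6 * pi * 0.00102 * 1.75e-08)
D = 1.21492e-11 m^2/s = 12.149 um^2/s

12.149


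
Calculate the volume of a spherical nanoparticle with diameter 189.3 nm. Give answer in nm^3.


Radius r = 189.3/2 = 94.65 nm
Volume V = (4/3) * pi * r^3
V = (4/3) * pi * (94.65)^3
V = 3551816.04 nm^3

3551816.04


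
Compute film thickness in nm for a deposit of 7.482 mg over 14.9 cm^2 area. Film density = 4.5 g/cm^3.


Convert: m = 7.482 mg = 7.4820e-06 kg, A = 14.9 cm^2 = 1.4900e-03 m^2, rho = 4.5 g/cm^3 = 4500 kg/m^3
t = m / (A * rho)
t = 7.4820e-06 / (1.4900e-03 * 4500)
t = 1.1159e-06 m = 1115.9 nm

1115.9


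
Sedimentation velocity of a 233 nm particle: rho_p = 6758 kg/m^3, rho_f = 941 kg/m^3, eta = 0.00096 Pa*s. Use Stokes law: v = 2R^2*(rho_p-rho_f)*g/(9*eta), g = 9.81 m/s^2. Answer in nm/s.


Radius R = 233/2 nm = 1.165e-07 m
Density difference = 6758 - 941 = 5817 kg/m^3
v = 2 * R^2 * (rho_p - rho_f) * g / (9 * eta)
v = 2 * (1.165e-07)^2 * 5817 * 9.81 / (9 * 0.00096)
v = 1.79282e-07 m/s = 179.2818 nm/s

179.2818


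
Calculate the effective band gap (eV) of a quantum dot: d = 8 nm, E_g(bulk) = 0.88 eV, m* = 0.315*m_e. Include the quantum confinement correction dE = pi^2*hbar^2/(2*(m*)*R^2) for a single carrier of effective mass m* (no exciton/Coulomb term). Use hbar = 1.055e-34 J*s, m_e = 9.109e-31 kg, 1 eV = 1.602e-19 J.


Radius R = 8/2 nm = 4e-09 m
Confinement energy dE = pi^2 * hbar^2 / (2 * m_eff * m_e * R^2)
dE = pi^2 * (1.055e-34)^2 / (2 * 0.315 * 9.109e-31 * (4e-09)^2) J, divided by 1.602e-19 J/eV
dE = 0.0747 eV
Total band gap = E_g(bulk) + dE = 0.88 + 0.0747 = 0.9547 eV

0.9547


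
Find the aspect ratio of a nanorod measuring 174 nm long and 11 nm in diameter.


Aspect ratio AR = length / diameter
AR = 174 / 11
AR = 15.82

15.82


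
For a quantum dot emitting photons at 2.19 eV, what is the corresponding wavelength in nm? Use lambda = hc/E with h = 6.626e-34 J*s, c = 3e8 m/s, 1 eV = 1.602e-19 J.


Convert energy: E = 2.19 eV = 2.19 * 1.602e-19 = 3.50838e-19 J
lambda = h*c / E = 6.626e-34 * 3e8 / 3.50838e-19
lambda = 5.66586e-07 m = 566.6 nm

566.6


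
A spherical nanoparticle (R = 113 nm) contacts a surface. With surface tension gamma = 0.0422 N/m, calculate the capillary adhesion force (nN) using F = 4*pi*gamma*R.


Convert radius: R = 113 nm = 1.13e-07 m
F = 4 * pi * gamma * R
F = 4 * pi * 0.0422 * 1.13e-07
F = 5.9924e-08 N = 59.924 nN

59.924


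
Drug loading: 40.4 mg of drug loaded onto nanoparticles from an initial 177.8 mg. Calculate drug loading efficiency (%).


Drug loading efficiency = (drug loaded / drug initial) * 100
DLE = 40.4 / 177.8 * 100
DLE = 0.2272 * 100
DLE = 22.72%

22.72


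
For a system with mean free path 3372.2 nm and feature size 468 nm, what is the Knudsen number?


Knudsen number Kn = lambda / L
Kn = 3372.2 / 468
Kn = 7.2056

7.2056


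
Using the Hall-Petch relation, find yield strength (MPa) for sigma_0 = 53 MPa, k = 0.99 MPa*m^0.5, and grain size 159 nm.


d = 159 nm = 1.59e-07 m
sqrt(d) = 0.000398748
Hall-Petch contribution = k / sqrt(d) = 0.99 / 0.000398748 = 2482.8 MPa
sigma = sigma_0 + k/sqrt(d) = 53 + 2482.8 = 2535.8 MPa

2535.8


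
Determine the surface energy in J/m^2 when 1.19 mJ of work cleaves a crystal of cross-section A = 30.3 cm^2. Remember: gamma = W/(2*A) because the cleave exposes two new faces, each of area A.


Convert: A = 30.3 cm^2 = 0.00303 m^2, W = 1.19 mJ = 0.00119 J
Cleaving exposes two faces of area A, so total new surface = 2*A and gamma = W / (2*A)
gamma = 0.00119 / (2 * 0.00303)
gamma = 0.196 J/m^2

0.196


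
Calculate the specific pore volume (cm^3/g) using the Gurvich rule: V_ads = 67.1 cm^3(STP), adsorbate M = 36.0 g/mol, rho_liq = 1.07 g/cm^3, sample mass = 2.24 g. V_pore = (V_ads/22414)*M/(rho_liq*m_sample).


Moles adsorbed n = V_ads / 22414 = 67.1 / 22414 = 2.993665e-03 mol
Liquid volume V_liq = n * M / rho_liq = 2.993665e-03 * 36.0 / 1.07 = 0.10072 cm^3
Specific pore volume V_pore = V_liq / m_sample = 0.10072 / 2.24
V_pore = 0.045 cm^3/g

0.045


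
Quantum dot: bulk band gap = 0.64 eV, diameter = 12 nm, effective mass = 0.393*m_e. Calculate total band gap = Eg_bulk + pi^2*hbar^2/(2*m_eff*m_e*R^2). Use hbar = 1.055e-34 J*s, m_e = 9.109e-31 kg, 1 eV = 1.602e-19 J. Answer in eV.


Radius R = 12/2 nm = 6e-09 m
Confinement energy dE = pi^2 * hbar^2 / (2 * m_eff * m_e * R^2)
dE = pi^2 * (1.055e-34)^2 / (2 * 0.393 * 9.109e-31 * (6e-09)^2) J, divided by 1.602e-19 J/eV
dE = 0.0266 eV
Total band gap = E_g(bulk) + dE = 0.64 + 0.0266 = 0.6666 eV

0.6666


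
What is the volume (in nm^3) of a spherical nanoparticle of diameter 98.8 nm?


Radius r = 98.8/2 = 49.4 nm
Volume V = (4/3) * pi * r^3
V = (4/3) * pi * (49.4)^3
V = 504974.51 nm^3

504974.51


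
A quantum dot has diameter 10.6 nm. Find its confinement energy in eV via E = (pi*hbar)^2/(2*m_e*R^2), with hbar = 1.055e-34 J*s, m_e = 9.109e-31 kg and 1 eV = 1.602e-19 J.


Radius R = 10.6/2 = 5.3 nm = 5.3e-09 m
E = (pi * 1.055e-34)^2 / (2 * 9.109e-31 * (5.3e-09)^2)
E(J) = 2.14661e-21
E = E(J) / 1.602e-19 = 0.0134 eV

0.0134


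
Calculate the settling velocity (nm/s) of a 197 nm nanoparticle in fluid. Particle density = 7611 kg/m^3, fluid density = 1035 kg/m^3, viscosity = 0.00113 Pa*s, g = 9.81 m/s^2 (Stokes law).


Radius R = 197/2 nm = 9.85e-08 m
Density difference = 7611 - 1035 = 6576 kg/m^3
v = 2 * R^2 * (rho_p - rho_f) * g / (9 * eta)
v = 2 * (9.85e-08)^2 * 6576 * 9.81 / (9 * 0.00113)
v = 1.23087e-07 m/s = 123.087 nm/s

123.087


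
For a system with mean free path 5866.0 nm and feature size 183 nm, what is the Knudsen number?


Knudsen number Kn = lambda / L
Kn = 5866.0 / 183
Kn = 32.0546

32.0546


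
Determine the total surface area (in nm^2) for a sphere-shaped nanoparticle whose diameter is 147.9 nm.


Radius r = 147.9/2 = 73.95 nm
Surface area SA = 4 * pi * r^2
SA = 4 * pi * (73.95)^2
SA = 68720.49 nm^2

68720.49


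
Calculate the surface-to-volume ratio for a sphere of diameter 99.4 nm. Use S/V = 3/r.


Radius r = 99.4/2 = 49.7 nm
S/V = 3 / r = 3 / 49.7
S/V = 0.0604 nm^-1

0.0604


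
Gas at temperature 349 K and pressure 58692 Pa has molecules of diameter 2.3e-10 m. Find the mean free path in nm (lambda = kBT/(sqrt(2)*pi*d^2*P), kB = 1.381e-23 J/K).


Mean free path: lambda = kB*T / (sqrt(2) * pi * d^2 * P)
lambda = 1.381e-23 * 349 / (sqrt(2) * pi * (2.3e-10)^2 * 58692)
lambda = 3.49397e-07 m
lambda = 349.4 nm

349.4


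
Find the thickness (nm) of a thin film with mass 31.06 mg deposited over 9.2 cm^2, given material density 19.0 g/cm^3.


Convert: m = 31.06 mg = 3.1060e-05 kg, A = 9.2 cm^2 = 9.2000e-04 m^2, rho = 19.0 g/cm^3 = 19000 kg/m^3
t = m / (A * rho)
t = 3.1060e-05 / (9.2000e-04 * 19000)
t = 1.7769e-06 m = 1776.9 nm

1776.9


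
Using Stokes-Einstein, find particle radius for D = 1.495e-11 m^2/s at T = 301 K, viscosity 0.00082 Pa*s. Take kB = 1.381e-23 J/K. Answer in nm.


Stokes-Einstein: R = kB*T / (6*pi*eta*D)
R = 1.381e-23 * 301 / (6 * pi * 0.00082 * 1.495e-11)
R = 1.79889e-08 m = 17.99 nm

17.99


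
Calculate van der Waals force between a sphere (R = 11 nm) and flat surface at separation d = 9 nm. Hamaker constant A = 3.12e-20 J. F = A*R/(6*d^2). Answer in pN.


Convert to SI: R = 11 nm = 1.1e-08 m, d = 9 nm = 9e-09 m
F = A * R / (6 * d^2)
F = 3.12e-20 * 1.1e-08 / (6 * (9e-09)^2)
F = 7.06173e-13 N = 0.706 pN

0.706


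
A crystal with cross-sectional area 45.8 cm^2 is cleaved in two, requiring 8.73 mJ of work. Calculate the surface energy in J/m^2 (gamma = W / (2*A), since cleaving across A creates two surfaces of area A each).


Convert: A = 45.8 cm^2 = 0.00458 m^2, W = 8.73 mJ = 0.00873 J
Cleaving exposes two faces of area A, so total new surface = 2*A and gamma = W / (2*A)
gamma = 0.00873 / (2 * 0.00458)
gamma = 0.953 J/m^2

0.953


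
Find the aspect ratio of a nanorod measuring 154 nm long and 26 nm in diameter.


Aspect ratio AR = length / diameter
AR = 154 / 26
AR = 5.92

5.92


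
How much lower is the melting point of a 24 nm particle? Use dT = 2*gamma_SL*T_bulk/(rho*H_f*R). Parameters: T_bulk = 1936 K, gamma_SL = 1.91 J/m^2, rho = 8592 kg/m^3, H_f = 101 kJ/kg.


Radius R = 24/2 = 12 nm = 1.2e-08 m
Convert H_f = 101 kJ/kg = 101000 J/kg
dT = 2 * gamma_SL * T_bulk / (rho * H_f * R)
dT = 2 * 1.91 * 1936 / (8592 * 101000 * 1.2e-08)
dT = 710.2 K

710.2


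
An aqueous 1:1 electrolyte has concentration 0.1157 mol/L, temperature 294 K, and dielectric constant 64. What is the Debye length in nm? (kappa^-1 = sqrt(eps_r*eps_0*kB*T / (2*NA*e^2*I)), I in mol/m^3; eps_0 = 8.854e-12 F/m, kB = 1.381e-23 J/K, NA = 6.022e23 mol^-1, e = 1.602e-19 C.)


Ionic strength I = 0.1157 * 1^2 * 1000 = 115.7 mol/m^3
kappa^-1 = sqrt(64 * 8.854e-12 * 1.381e-23 * 294 / (2 * 6.022e23 * (1.602e-19)^2 * 115.7))
kappa^-1 = 0.802 nm

0.802


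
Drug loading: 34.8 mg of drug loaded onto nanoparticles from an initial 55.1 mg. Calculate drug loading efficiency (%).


Drug loading efficiency = (drug loaded / drug initial) * 100
DLE = 34.8 / 55.1 * 100
DLE = 0.6316 * 100
DLE = 63.16%

63.16


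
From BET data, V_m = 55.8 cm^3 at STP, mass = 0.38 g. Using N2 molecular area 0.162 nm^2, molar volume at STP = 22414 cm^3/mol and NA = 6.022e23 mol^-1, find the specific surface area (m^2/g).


Number of moles in monolayer = V_m / 22414 = 55.8 / 22414 = 0.00248952
Number of molecules = moles * NA = 0.00248952 * 6.022e23
SA = molecules * sigma / mass
SA = (55.8 / 22414) * 6.022e23 * 0.162e-18 / 0.38
SA = 639.1 m^2/g

639.1


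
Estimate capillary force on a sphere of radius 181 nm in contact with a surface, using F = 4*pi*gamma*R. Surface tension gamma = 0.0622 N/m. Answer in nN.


Convert radius: R = 181 nm = 1.81e-07 m
F = 4 * pi * gamma * R
F = 4 * pi * 0.0622 * 1.81e-07
F = 1.41475e-07 N = 141.4747 nN

141.4747


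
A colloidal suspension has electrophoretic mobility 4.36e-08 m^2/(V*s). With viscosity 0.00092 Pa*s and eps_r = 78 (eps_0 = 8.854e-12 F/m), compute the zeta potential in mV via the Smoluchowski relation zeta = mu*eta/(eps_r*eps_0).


Smoluchowski equation: zeta = mu * eta / (eps_r * eps_0)
zeta = 4.36e-08 * 0.00092 / (78 * 8.854e-12)
zeta = 0.058082 V = 58.08 mV

58.08


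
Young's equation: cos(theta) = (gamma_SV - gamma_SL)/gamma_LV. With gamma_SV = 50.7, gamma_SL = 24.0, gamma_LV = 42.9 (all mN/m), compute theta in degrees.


cos(theta) = (gamma_SV - gamma_SL) / gamma_LV
cos(theta) = (50.7 - 24.0) / 42.9
cos(theta) = 0.622378
theta = arccos(0.622378) = 51.51 degrees

51.51


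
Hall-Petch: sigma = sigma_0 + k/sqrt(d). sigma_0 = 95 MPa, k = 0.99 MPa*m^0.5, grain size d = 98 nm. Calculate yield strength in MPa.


d = 98 nm = 9.8e-08 m
sqrt(d) = 0.0003130495
Hall-Petch contribution = k / sqrt(d) = 0.99 / 0.0003130495 = 3162.4 MPa
sigma = sigma_0 + k/sqrt(d) = 95 + 3162.4 = 3257.4 MPa

3257.4


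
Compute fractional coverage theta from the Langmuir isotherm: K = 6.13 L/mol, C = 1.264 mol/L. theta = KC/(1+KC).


Langmuir isotherm: theta = K*C / (1 + K*C)
K*C = 6.13 * 1.264 = 7.74832
theta = 7.74832 / (1 + 7.74832) = 7.74832 / 8.74832
theta = 0.8857

0.8857


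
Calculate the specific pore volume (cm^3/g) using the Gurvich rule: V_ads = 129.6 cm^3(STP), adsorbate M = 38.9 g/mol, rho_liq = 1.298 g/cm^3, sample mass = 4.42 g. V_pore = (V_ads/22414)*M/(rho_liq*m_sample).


Moles adsorbed n = V_ads / 22414 = 129.6 / 22414 = 5.782100e-03 mol
Liquid volume V_liq = n * M / rho_liq = 5.782100e-03 * 38.9 / 1.298 = 0.17328 cm^3
Specific pore volume V_pore = V_liq / m_sample = 0.17328 / 4.42
V_pore = 0.0392 cm^3/g

0.0392


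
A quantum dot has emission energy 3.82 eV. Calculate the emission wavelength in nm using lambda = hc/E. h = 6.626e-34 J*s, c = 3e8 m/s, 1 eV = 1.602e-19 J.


Convert energy: E = 3.82 eV = 3.82 * 1.602e-19 = 6.11964e-19 J
lambda = h*c / E = 6.626e-34 * 3e8 / 6.11964e-19
lambda = 3.24823e-07 m = 324.8 nm

324.8


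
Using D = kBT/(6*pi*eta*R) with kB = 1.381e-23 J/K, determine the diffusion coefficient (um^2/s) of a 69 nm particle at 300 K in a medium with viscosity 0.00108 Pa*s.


Radius R = 69/2 = 34.5 nm = 3.45e-08 m
D = kB*T / (6*pi*eta*R)
D = 1.381e-23 * 300 / (6 * pi * 0.00108 * 3.45e-08)
D = 5.8989e-12 m^2/s = 5.899 um^2/s

5.899


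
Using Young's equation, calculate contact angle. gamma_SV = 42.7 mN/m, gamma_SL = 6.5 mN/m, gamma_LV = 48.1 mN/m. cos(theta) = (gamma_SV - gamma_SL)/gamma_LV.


cos(theta) = (gamma_SV - gamma_SL) / gamma_LV
cos(theta) = (42.7 - 6.5) / 48.1
cos(theta) = 0.752599
theta = arccos(0.752599) = 41.18 degrees

41.18


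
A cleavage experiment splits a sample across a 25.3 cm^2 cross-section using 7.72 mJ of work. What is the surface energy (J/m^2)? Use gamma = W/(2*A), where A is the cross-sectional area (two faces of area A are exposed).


Convert: A = 25.3 cm^2 = 0.00253 m^2, W = 7.72 mJ = 0.00772 J
Cleaving exposes two faces of area A, so total new surface = 2*A and gamma = W / (2*A)
gamma = 0.00772 / (2 * 0.00253)
gamma = 1.526 J/m^2

1.526


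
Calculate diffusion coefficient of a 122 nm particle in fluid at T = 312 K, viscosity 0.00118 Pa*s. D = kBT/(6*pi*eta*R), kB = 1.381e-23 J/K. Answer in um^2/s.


Radius R = 122/2 = 61 nm = 6.1e-08 m
D = kB*T / (6*pi*eta*R)
D = 1.381e-23 * 312 / (6 * pi * 0.00118 * 6.1e-08)
D = 3.17567e-12 m^2/s = 3.176 um^2/s

3.176


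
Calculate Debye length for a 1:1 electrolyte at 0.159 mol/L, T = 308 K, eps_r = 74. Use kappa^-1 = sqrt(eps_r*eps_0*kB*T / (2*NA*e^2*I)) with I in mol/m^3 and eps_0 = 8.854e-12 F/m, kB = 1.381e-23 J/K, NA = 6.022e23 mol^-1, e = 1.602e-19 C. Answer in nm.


Ionic strength I = 0.159 * 1^2 * 1000 = 159 mol/m^3
kappa^-1 = sqrt(74 * 8.854e-12 * 1.381e-23 * 308 / (2 * 6.022e23 * (1.602e-19)^2 * 159))
kappa^-1 = 0.753 nm

0.753


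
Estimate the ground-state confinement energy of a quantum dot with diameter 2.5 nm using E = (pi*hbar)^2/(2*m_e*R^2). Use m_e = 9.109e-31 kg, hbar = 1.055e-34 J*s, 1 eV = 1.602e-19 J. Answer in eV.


Radius R = 2.5/2 = 1.25 nm = 1.25e-09 m
E = (pi * 1.055e-34)^2 / (2 * 9.109e-31 * (1.25e-09)^2)
E(J) = 3.85908e-20
E = E(J) / 1.602e-19 = 0.2409 eV

0.2409


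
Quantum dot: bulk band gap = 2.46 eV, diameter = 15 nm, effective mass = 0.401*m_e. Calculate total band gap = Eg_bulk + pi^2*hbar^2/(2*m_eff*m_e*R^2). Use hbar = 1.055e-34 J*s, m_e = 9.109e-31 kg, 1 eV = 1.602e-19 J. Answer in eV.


Radius R = 15/2 nm = 7.5e-09 m
Confinement energy dE = pi^2 * hbar^2 / (2 * m_eff * m_e * R^2)
dE = pi^2 * (1.055e-34)^2 / (2 * 0.401 * 9.109e-31 * (7.5e-09)^2) J, divided by 1.602e-19 J/eV
dE = 0.0167 eV
Total band gap = E_g(bulk) + dE = 2.46 + 0.0167 = 2.4767 eV

2.4767


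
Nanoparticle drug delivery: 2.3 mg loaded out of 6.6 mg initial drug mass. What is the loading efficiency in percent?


Drug loading efficiency = (drug loaded / drug initial) * 100
DLE = 2.3 / 6.6 * 100
DLE = 0.3485 * 100
DLE = 34.85%

34.85


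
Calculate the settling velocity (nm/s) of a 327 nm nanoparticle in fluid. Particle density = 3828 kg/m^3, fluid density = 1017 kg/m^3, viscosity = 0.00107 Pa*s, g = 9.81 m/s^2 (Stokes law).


Radius R = 327/2 nm = 1.635e-07 m
Density difference = 3828 - 1017 = 2811 kg/m^3
v = 2 * R^2 * (rho_p - rho_f) * g / (9 * eta)
v = 2 * (1.635e-07)^2 * 2811 * 9.81 / (9 * 0.00107)
v = 1.53098e-07 m/s = 153.0978 nm/s

153.0978


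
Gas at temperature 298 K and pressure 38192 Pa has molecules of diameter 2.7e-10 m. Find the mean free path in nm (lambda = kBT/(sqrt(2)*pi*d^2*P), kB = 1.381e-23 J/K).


Mean free path: lambda = kB*T / (sqrt(2) * pi * d^2 * P)
lambda = 1.381e-23 * 298 / (sqrt(2) * pi * (2.7e-10)^2 * 38192)
lambda = 3.32694e-07 m
lambda = 332.69 nm

332.69


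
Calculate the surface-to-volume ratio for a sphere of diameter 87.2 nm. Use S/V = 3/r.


Radius r = 87.2/2 = 43.6 nm
S/V = 3 / r = 3 / 43.6
S/V = 0.0688 nm^-1

0.0688


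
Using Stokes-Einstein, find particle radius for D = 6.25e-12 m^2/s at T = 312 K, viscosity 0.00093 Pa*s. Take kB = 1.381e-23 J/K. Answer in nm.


Stokes-Einstein: R = kB*T / (6*pi*eta*D)
R = 1.381e-23 * 312 / (6 * pi * 0.00093 * 6.25e-12)
R = 3.93264e-08 m = 39.33 nm

39.33
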